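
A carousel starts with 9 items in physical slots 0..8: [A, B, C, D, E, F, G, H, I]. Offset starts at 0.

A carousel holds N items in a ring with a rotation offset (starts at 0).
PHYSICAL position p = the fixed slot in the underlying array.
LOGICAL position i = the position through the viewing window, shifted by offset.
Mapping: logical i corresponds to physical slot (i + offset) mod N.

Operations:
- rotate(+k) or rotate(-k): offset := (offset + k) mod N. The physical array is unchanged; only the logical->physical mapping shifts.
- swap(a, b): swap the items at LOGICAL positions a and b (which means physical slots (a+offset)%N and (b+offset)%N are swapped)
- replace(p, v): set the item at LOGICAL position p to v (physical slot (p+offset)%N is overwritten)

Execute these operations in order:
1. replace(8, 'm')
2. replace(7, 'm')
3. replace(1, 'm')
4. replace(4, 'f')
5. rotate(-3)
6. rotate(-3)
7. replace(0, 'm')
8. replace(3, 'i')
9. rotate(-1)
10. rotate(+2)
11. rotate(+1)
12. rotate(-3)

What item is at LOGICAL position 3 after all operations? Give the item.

Answer: F

Derivation:
After op 1 (replace(8, 'm')): offset=0, physical=[A,B,C,D,E,F,G,H,m], logical=[A,B,C,D,E,F,G,H,m]
After op 2 (replace(7, 'm')): offset=0, physical=[A,B,C,D,E,F,G,m,m], logical=[A,B,C,D,E,F,G,m,m]
After op 3 (replace(1, 'm')): offset=0, physical=[A,m,C,D,E,F,G,m,m], logical=[A,m,C,D,E,F,G,m,m]
After op 4 (replace(4, 'f')): offset=0, physical=[A,m,C,D,f,F,G,m,m], logical=[A,m,C,D,f,F,G,m,m]
After op 5 (rotate(-3)): offset=6, physical=[A,m,C,D,f,F,G,m,m], logical=[G,m,m,A,m,C,D,f,F]
After op 6 (rotate(-3)): offset=3, physical=[A,m,C,D,f,F,G,m,m], logical=[D,f,F,G,m,m,A,m,C]
After op 7 (replace(0, 'm')): offset=3, physical=[A,m,C,m,f,F,G,m,m], logical=[m,f,F,G,m,m,A,m,C]
After op 8 (replace(3, 'i')): offset=3, physical=[A,m,C,m,f,F,i,m,m], logical=[m,f,F,i,m,m,A,m,C]
After op 9 (rotate(-1)): offset=2, physical=[A,m,C,m,f,F,i,m,m], logical=[C,m,f,F,i,m,m,A,m]
After op 10 (rotate(+2)): offset=4, physical=[A,m,C,m,f,F,i,m,m], logical=[f,F,i,m,m,A,m,C,m]
After op 11 (rotate(+1)): offset=5, physical=[A,m,C,m,f,F,i,m,m], logical=[F,i,m,m,A,m,C,m,f]
After op 12 (rotate(-3)): offset=2, physical=[A,m,C,m,f,F,i,m,m], logical=[C,m,f,F,i,m,m,A,m]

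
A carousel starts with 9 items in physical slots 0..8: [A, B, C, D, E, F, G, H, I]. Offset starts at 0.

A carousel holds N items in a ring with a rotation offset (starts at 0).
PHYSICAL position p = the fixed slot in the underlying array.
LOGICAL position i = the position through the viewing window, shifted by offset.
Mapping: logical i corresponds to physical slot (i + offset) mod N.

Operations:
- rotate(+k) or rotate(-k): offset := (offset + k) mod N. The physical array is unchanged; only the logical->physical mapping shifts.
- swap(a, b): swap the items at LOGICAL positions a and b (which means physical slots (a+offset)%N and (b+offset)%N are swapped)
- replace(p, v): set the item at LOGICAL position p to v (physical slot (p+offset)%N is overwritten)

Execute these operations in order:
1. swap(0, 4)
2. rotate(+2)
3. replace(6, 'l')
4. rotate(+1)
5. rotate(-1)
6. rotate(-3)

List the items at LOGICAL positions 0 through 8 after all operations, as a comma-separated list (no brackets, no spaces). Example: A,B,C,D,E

Answer: l,E,B,C,D,A,F,G,H

Derivation:
After op 1 (swap(0, 4)): offset=0, physical=[E,B,C,D,A,F,G,H,I], logical=[E,B,C,D,A,F,G,H,I]
After op 2 (rotate(+2)): offset=2, physical=[E,B,C,D,A,F,G,H,I], logical=[C,D,A,F,G,H,I,E,B]
After op 3 (replace(6, 'l')): offset=2, physical=[E,B,C,D,A,F,G,H,l], logical=[C,D,A,F,G,H,l,E,B]
After op 4 (rotate(+1)): offset=3, physical=[E,B,C,D,A,F,G,H,l], logical=[D,A,F,G,H,l,E,B,C]
After op 5 (rotate(-1)): offset=2, physical=[E,B,C,D,A,F,G,H,l], logical=[C,D,A,F,G,H,l,E,B]
After op 6 (rotate(-3)): offset=8, physical=[E,B,C,D,A,F,G,H,l], logical=[l,E,B,C,D,A,F,G,H]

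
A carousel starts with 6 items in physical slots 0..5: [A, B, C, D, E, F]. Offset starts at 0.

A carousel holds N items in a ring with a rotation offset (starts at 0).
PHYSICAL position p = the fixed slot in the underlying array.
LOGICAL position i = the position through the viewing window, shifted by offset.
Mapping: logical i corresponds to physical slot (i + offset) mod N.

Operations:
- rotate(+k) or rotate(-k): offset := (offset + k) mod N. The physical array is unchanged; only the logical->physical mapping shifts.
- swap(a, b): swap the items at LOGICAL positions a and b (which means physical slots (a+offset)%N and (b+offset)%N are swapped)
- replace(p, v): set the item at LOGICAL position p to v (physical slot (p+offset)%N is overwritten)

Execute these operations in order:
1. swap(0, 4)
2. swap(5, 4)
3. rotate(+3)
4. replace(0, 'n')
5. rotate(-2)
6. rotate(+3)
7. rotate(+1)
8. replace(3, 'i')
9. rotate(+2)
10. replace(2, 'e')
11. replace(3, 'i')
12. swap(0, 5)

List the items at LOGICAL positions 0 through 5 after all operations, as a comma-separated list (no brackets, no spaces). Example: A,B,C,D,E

Answer: E,i,e,i,A,B

Derivation:
After op 1 (swap(0, 4)): offset=0, physical=[E,B,C,D,A,F], logical=[E,B,C,D,A,F]
After op 2 (swap(5, 4)): offset=0, physical=[E,B,C,D,F,A], logical=[E,B,C,D,F,A]
After op 3 (rotate(+3)): offset=3, physical=[E,B,C,D,F,A], logical=[D,F,A,E,B,C]
After op 4 (replace(0, 'n')): offset=3, physical=[E,B,C,n,F,A], logical=[n,F,A,E,B,C]
After op 5 (rotate(-2)): offset=1, physical=[E,B,C,n,F,A], logical=[B,C,n,F,A,E]
After op 6 (rotate(+3)): offset=4, physical=[E,B,C,n,F,A], logical=[F,A,E,B,C,n]
After op 7 (rotate(+1)): offset=5, physical=[E,B,C,n,F,A], logical=[A,E,B,C,n,F]
After op 8 (replace(3, 'i')): offset=5, physical=[E,B,i,n,F,A], logical=[A,E,B,i,n,F]
After op 9 (rotate(+2)): offset=1, physical=[E,B,i,n,F,A], logical=[B,i,n,F,A,E]
After op 10 (replace(2, 'e')): offset=1, physical=[E,B,i,e,F,A], logical=[B,i,e,F,A,E]
After op 11 (replace(3, 'i')): offset=1, physical=[E,B,i,e,i,A], logical=[B,i,e,i,A,E]
After op 12 (swap(0, 5)): offset=1, physical=[B,E,i,e,i,A], logical=[E,i,e,i,A,B]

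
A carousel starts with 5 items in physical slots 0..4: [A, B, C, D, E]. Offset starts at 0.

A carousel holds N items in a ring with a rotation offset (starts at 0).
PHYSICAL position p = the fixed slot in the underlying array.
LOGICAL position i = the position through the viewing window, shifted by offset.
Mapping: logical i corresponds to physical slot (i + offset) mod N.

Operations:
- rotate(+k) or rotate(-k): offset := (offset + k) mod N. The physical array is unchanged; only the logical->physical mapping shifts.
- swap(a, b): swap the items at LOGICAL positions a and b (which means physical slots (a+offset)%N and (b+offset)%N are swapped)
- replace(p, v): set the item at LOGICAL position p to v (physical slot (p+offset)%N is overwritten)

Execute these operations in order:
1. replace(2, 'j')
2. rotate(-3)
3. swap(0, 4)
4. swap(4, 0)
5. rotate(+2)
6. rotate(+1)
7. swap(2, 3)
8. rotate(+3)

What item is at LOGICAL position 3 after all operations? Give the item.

Answer: B

Derivation:
After op 1 (replace(2, 'j')): offset=0, physical=[A,B,j,D,E], logical=[A,B,j,D,E]
After op 2 (rotate(-3)): offset=2, physical=[A,B,j,D,E], logical=[j,D,E,A,B]
After op 3 (swap(0, 4)): offset=2, physical=[A,j,B,D,E], logical=[B,D,E,A,j]
After op 4 (swap(4, 0)): offset=2, physical=[A,B,j,D,E], logical=[j,D,E,A,B]
After op 5 (rotate(+2)): offset=4, physical=[A,B,j,D,E], logical=[E,A,B,j,D]
After op 6 (rotate(+1)): offset=0, physical=[A,B,j,D,E], logical=[A,B,j,D,E]
After op 7 (swap(2, 3)): offset=0, physical=[A,B,D,j,E], logical=[A,B,D,j,E]
After op 8 (rotate(+3)): offset=3, physical=[A,B,D,j,E], logical=[j,E,A,B,D]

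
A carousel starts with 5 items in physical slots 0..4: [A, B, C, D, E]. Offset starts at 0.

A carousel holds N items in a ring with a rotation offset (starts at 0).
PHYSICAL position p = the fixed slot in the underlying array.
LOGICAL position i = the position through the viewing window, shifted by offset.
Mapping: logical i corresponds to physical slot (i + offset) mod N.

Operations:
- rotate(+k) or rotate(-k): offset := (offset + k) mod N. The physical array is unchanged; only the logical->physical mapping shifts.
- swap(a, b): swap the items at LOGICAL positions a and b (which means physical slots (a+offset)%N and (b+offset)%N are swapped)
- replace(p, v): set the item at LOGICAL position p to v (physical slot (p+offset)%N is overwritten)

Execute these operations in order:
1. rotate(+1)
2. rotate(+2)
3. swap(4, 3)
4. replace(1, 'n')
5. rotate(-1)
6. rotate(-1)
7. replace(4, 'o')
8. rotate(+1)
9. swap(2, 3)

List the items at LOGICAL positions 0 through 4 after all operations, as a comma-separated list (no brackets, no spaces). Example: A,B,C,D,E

After op 1 (rotate(+1)): offset=1, physical=[A,B,C,D,E], logical=[B,C,D,E,A]
After op 2 (rotate(+2)): offset=3, physical=[A,B,C,D,E], logical=[D,E,A,B,C]
After op 3 (swap(4, 3)): offset=3, physical=[A,C,B,D,E], logical=[D,E,A,C,B]
After op 4 (replace(1, 'n')): offset=3, physical=[A,C,B,D,n], logical=[D,n,A,C,B]
After op 5 (rotate(-1)): offset=2, physical=[A,C,B,D,n], logical=[B,D,n,A,C]
After op 6 (rotate(-1)): offset=1, physical=[A,C,B,D,n], logical=[C,B,D,n,A]
After op 7 (replace(4, 'o')): offset=1, physical=[o,C,B,D,n], logical=[C,B,D,n,o]
After op 8 (rotate(+1)): offset=2, physical=[o,C,B,D,n], logical=[B,D,n,o,C]
After op 9 (swap(2, 3)): offset=2, physical=[n,C,B,D,o], logical=[B,D,o,n,C]

Answer: B,D,o,n,C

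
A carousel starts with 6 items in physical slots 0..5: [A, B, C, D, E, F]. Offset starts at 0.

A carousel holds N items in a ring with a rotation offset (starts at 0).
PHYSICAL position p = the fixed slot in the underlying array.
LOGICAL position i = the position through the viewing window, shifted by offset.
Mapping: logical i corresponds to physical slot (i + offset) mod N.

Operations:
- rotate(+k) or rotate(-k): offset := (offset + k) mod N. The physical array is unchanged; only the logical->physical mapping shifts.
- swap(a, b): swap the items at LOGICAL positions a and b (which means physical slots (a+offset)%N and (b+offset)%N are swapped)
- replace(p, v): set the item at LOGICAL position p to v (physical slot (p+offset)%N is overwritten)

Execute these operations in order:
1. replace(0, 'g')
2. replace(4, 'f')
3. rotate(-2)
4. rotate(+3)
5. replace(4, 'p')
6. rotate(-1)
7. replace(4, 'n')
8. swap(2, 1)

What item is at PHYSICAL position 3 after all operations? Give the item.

After op 1 (replace(0, 'g')): offset=0, physical=[g,B,C,D,E,F], logical=[g,B,C,D,E,F]
After op 2 (replace(4, 'f')): offset=0, physical=[g,B,C,D,f,F], logical=[g,B,C,D,f,F]
After op 3 (rotate(-2)): offset=4, physical=[g,B,C,D,f,F], logical=[f,F,g,B,C,D]
After op 4 (rotate(+3)): offset=1, physical=[g,B,C,D,f,F], logical=[B,C,D,f,F,g]
After op 5 (replace(4, 'p')): offset=1, physical=[g,B,C,D,f,p], logical=[B,C,D,f,p,g]
After op 6 (rotate(-1)): offset=0, physical=[g,B,C,D,f,p], logical=[g,B,C,D,f,p]
After op 7 (replace(4, 'n')): offset=0, physical=[g,B,C,D,n,p], logical=[g,B,C,D,n,p]
After op 8 (swap(2, 1)): offset=0, physical=[g,C,B,D,n,p], logical=[g,C,B,D,n,p]

Answer: D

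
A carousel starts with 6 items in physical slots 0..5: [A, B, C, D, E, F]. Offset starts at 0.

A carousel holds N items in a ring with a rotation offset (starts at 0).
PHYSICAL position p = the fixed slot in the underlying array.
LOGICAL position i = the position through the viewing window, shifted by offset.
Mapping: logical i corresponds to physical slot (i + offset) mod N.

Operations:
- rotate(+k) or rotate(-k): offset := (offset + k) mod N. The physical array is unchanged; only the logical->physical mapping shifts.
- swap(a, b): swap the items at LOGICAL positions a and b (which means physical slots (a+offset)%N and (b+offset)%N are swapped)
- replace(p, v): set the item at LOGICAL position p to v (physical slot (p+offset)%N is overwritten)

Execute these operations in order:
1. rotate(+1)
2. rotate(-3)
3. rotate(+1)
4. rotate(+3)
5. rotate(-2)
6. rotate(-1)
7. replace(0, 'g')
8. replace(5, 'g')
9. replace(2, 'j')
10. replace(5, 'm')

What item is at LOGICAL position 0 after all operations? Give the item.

Answer: g

Derivation:
After op 1 (rotate(+1)): offset=1, physical=[A,B,C,D,E,F], logical=[B,C,D,E,F,A]
After op 2 (rotate(-3)): offset=4, physical=[A,B,C,D,E,F], logical=[E,F,A,B,C,D]
After op 3 (rotate(+1)): offset=5, physical=[A,B,C,D,E,F], logical=[F,A,B,C,D,E]
After op 4 (rotate(+3)): offset=2, physical=[A,B,C,D,E,F], logical=[C,D,E,F,A,B]
After op 5 (rotate(-2)): offset=0, physical=[A,B,C,D,E,F], logical=[A,B,C,D,E,F]
After op 6 (rotate(-1)): offset=5, physical=[A,B,C,D,E,F], logical=[F,A,B,C,D,E]
After op 7 (replace(0, 'g')): offset=5, physical=[A,B,C,D,E,g], logical=[g,A,B,C,D,E]
After op 8 (replace(5, 'g')): offset=5, physical=[A,B,C,D,g,g], logical=[g,A,B,C,D,g]
After op 9 (replace(2, 'j')): offset=5, physical=[A,j,C,D,g,g], logical=[g,A,j,C,D,g]
After op 10 (replace(5, 'm')): offset=5, physical=[A,j,C,D,m,g], logical=[g,A,j,C,D,m]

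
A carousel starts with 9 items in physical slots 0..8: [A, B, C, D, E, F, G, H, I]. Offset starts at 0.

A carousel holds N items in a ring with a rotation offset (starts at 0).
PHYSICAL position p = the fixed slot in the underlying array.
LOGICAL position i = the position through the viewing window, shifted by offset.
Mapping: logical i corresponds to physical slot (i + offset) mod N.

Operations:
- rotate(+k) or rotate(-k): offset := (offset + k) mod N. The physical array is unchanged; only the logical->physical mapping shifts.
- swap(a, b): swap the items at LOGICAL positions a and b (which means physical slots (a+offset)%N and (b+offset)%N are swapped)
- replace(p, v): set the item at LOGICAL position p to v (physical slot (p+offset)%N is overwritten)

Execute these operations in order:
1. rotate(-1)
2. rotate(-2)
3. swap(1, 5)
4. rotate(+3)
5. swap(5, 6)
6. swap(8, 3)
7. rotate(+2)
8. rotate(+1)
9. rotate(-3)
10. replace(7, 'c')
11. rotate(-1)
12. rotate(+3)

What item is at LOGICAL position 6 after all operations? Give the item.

Answer: D

Derivation:
After op 1 (rotate(-1)): offset=8, physical=[A,B,C,D,E,F,G,H,I], logical=[I,A,B,C,D,E,F,G,H]
After op 2 (rotate(-2)): offset=6, physical=[A,B,C,D,E,F,G,H,I], logical=[G,H,I,A,B,C,D,E,F]
After op 3 (swap(1, 5)): offset=6, physical=[A,B,H,D,E,F,G,C,I], logical=[G,C,I,A,B,H,D,E,F]
After op 4 (rotate(+3)): offset=0, physical=[A,B,H,D,E,F,G,C,I], logical=[A,B,H,D,E,F,G,C,I]
After op 5 (swap(5, 6)): offset=0, physical=[A,B,H,D,E,G,F,C,I], logical=[A,B,H,D,E,G,F,C,I]
After op 6 (swap(8, 3)): offset=0, physical=[A,B,H,I,E,G,F,C,D], logical=[A,B,H,I,E,G,F,C,D]
After op 7 (rotate(+2)): offset=2, physical=[A,B,H,I,E,G,F,C,D], logical=[H,I,E,G,F,C,D,A,B]
After op 8 (rotate(+1)): offset=3, physical=[A,B,H,I,E,G,F,C,D], logical=[I,E,G,F,C,D,A,B,H]
After op 9 (rotate(-3)): offset=0, physical=[A,B,H,I,E,G,F,C,D], logical=[A,B,H,I,E,G,F,C,D]
After op 10 (replace(7, 'c')): offset=0, physical=[A,B,H,I,E,G,F,c,D], logical=[A,B,H,I,E,G,F,c,D]
After op 11 (rotate(-1)): offset=8, physical=[A,B,H,I,E,G,F,c,D], logical=[D,A,B,H,I,E,G,F,c]
After op 12 (rotate(+3)): offset=2, physical=[A,B,H,I,E,G,F,c,D], logical=[H,I,E,G,F,c,D,A,B]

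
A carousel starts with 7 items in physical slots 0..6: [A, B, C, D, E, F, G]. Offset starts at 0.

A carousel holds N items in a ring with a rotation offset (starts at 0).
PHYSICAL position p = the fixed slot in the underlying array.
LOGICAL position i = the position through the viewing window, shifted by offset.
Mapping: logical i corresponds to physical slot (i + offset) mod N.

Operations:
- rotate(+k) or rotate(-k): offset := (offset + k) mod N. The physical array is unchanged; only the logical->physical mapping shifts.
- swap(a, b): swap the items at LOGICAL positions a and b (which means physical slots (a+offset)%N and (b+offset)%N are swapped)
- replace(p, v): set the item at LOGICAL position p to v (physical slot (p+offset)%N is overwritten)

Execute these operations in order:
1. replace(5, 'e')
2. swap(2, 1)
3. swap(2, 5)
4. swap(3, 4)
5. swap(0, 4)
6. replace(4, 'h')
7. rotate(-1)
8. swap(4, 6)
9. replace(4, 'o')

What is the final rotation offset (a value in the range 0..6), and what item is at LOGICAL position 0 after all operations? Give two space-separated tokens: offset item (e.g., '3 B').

After op 1 (replace(5, 'e')): offset=0, physical=[A,B,C,D,E,e,G], logical=[A,B,C,D,E,e,G]
After op 2 (swap(2, 1)): offset=0, physical=[A,C,B,D,E,e,G], logical=[A,C,B,D,E,e,G]
After op 3 (swap(2, 5)): offset=0, physical=[A,C,e,D,E,B,G], logical=[A,C,e,D,E,B,G]
After op 4 (swap(3, 4)): offset=0, physical=[A,C,e,E,D,B,G], logical=[A,C,e,E,D,B,G]
After op 5 (swap(0, 4)): offset=0, physical=[D,C,e,E,A,B,G], logical=[D,C,e,E,A,B,G]
After op 6 (replace(4, 'h')): offset=0, physical=[D,C,e,E,h,B,G], logical=[D,C,e,E,h,B,G]
After op 7 (rotate(-1)): offset=6, physical=[D,C,e,E,h,B,G], logical=[G,D,C,e,E,h,B]
After op 8 (swap(4, 6)): offset=6, physical=[D,C,e,B,h,E,G], logical=[G,D,C,e,B,h,E]
After op 9 (replace(4, 'o')): offset=6, physical=[D,C,e,o,h,E,G], logical=[G,D,C,e,o,h,E]

Answer: 6 G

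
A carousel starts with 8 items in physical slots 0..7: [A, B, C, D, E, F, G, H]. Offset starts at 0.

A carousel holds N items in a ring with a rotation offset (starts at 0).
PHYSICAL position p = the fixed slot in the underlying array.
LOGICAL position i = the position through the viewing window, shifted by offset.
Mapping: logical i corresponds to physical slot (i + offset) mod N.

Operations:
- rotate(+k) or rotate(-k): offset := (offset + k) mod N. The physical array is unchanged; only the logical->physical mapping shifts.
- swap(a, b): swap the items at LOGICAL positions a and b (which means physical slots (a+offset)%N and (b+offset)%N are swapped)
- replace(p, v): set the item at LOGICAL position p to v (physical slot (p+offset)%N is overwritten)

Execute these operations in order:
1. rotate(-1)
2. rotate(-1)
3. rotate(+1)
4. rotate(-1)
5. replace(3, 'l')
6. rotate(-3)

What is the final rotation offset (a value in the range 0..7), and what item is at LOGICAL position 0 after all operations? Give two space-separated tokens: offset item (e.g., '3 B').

Answer: 3 D

Derivation:
After op 1 (rotate(-1)): offset=7, physical=[A,B,C,D,E,F,G,H], logical=[H,A,B,C,D,E,F,G]
After op 2 (rotate(-1)): offset=6, physical=[A,B,C,D,E,F,G,H], logical=[G,H,A,B,C,D,E,F]
After op 3 (rotate(+1)): offset=7, physical=[A,B,C,D,E,F,G,H], logical=[H,A,B,C,D,E,F,G]
After op 4 (rotate(-1)): offset=6, physical=[A,B,C,D,E,F,G,H], logical=[G,H,A,B,C,D,E,F]
After op 5 (replace(3, 'l')): offset=6, physical=[A,l,C,D,E,F,G,H], logical=[G,H,A,l,C,D,E,F]
After op 6 (rotate(-3)): offset=3, physical=[A,l,C,D,E,F,G,H], logical=[D,E,F,G,H,A,l,C]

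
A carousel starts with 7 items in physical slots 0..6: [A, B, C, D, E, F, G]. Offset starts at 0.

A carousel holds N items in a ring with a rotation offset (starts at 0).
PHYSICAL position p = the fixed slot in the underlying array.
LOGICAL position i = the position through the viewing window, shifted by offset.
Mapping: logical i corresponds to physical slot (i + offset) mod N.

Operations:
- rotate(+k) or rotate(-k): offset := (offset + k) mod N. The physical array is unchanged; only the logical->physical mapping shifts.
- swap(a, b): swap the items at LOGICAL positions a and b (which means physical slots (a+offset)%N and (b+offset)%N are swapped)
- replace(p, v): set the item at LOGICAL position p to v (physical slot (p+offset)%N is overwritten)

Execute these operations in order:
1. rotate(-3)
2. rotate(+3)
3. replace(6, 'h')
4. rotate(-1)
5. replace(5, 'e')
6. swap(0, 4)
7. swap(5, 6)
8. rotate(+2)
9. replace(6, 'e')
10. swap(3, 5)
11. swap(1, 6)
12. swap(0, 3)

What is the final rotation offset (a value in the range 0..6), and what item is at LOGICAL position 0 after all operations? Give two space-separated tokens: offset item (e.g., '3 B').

Answer: 1 D

Derivation:
After op 1 (rotate(-3)): offset=4, physical=[A,B,C,D,E,F,G], logical=[E,F,G,A,B,C,D]
After op 2 (rotate(+3)): offset=0, physical=[A,B,C,D,E,F,G], logical=[A,B,C,D,E,F,G]
After op 3 (replace(6, 'h')): offset=0, physical=[A,B,C,D,E,F,h], logical=[A,B,C,D,E,F,h]
After op 4 (rotate(-1)): offset=6, physical=[A,B,C,D,E,F,h], logical=[h,A,B,C,D,E,F]
After op 5 (replace(5, 'e')): offset=6, physical=[A,B,C,D,e,F,h], logical=[h,A,B,C,D,e,F]
After op 6 (swap(0, 4)): offset=6, physical=[A,B,C,h,e,F,D], logical=[D,A,B,C,h,e,F]
After op 7 (swap(5, 6)): offset=6, physical=[A,B,C,h,F,e,D], logical=[D,A,B,C,h,F,e]
After op 8 (rotate(+2)): offset=1, physical=[A,B,C,h,F,e,D], logical=[B,C,h,F,e,D,A]
After op 9 (replace(6, 'e')): offset=1, physical=[e,B,C,h,F,e,D], logical=[B,C,h,F,e,D,e]
After op 10 (swap(3, 5)): offset=1, physical=[e,B,C,h,D,e,F], logical=[B,C,h,D,e,F,e]
After op 11 (swap(1, 6)): offset=1, physical=[C,B,e,h,D,e,F], logical=[B,e,h,D,e,F,C]
After op 12 (swap(0, 3)): offset=1, physical=[C,D,e,h,B,e,F], logical=[D,e,h,B,e,F,C]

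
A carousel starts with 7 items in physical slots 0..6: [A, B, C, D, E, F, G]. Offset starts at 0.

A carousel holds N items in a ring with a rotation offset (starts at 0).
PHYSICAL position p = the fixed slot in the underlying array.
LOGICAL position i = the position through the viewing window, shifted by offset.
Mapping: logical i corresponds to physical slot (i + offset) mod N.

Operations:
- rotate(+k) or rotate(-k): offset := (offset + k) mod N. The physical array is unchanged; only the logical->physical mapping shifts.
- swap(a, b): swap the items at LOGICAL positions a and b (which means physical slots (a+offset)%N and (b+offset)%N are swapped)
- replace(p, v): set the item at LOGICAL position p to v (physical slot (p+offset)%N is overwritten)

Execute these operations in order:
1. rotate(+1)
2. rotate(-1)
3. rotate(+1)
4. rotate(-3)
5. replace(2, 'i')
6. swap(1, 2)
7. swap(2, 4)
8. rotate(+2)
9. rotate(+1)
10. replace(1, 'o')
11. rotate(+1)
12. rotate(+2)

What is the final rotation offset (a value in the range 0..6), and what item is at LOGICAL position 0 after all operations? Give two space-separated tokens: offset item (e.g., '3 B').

After op 1 (rotate(+1)): offset=1, physical=[A,B,C,D,E,F,G], logical=[B,C,D,E,F,G,A]
After op 2 (rotate(-1)): offset=0, physical=[A,B,C,D,E,F,G], logical=[A,B,C,D,E,F,G]
After op 3 (rotate(+1)): offset=1, physical=[A,B,C,D,E,F,G], logical=[B,C,D,E,F,G,A]
After op 4 (rotate(-3)): offset=5, physical=[A,B,C,D,E,F,G], logical=[F,G,A,B,C,D,E]
After op 5 (replace(2, 'i')): offset=5, physical=[i,B,C,D,E,F,G], logical=[F,G,i,B,C,D,E]
After op 6 (swap(1, 2)): offset=5, physical=[G,B,C,D,E,F,i], logical=[F,i,G,B,C,D,E]
After op 7 (swap(2, 4)): offset=5, physical=[C,B,G,D,E,F,i], logical=[F,i,C,B,G,D,E]
After op 8 (rotate(+2)): offset=0, physical=[C,B,G,D,E,F,i], logical=[C,B,G,D,E,F,i]
After op 9 (rotate(+1)): offset=1, physical=[C,B,G,D,E,F,i], logical=[B,G,D,E,F,i,C]
After op 10 (replace(1, 'o')): offset=1, physical=[C,B,o,D,E,F,i], logical=[B,o,D,E,F,i,C]
After op 11 (rotate(+1)): offset=2, physical=[C,B,o,D,E,F,i], logical=[o,D,E,F,i,C,B]
After op 12 (rotate(+2)): offset=4, physical=[C,B,o,D,E,F,i], logical=[E,F,i,C,B,o,D]

Answer: 4 E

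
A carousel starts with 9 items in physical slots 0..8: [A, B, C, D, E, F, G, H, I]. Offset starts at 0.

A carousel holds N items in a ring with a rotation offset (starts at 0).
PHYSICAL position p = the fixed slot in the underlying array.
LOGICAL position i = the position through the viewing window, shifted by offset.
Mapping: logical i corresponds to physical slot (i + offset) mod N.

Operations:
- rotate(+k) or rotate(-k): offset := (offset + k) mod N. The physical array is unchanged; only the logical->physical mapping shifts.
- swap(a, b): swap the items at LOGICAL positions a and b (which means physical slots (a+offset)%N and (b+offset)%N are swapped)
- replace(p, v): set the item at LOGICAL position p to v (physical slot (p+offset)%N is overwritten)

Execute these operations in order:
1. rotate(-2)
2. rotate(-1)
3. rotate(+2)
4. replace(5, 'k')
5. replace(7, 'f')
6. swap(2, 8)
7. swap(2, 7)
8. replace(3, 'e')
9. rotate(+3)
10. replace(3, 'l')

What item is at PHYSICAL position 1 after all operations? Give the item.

After op 1 (rotate(-2)): offset=7, physical=[A,B,C,D,E,F,G,H,I], logical=[H,I,A,B,C,D,E,F,G]
After op 2 (rotate(-1)): offset=6, physical=[A,B,C,D,E,F,G,H,I], logical=[G,H,I,A,B,C,D,E,F]
After op 3 (rotate(+2)): offset=8, physical=[A,B,C,D,E,F,G,H,I], logical=[I,A,B,C,D,E,F,G,H]
After op 4 (replace(5, 'k')): offset=8, physical=[A,B,C,D,k,F,G,H,I], logical=[I,A,B,C,D,k,F,G,H]
After op 5 (replace(7, 'f')): offset=8, physical=[A,B,C,D,k,F,f,H,I], logical=[I,A,B,C,D,k,F,f,H]
After op 6 (swap(2, 8)): offset=8, physical=[A,H,C,D,k,F,f,B,I], logical=[I,A,H,C,D,k,F,f,B]
After op 7 (swap(2, 7)): offset=8, physical=[A,f,C,D,k,F,H,B,I], logical=[I,A,f,C,D,k,F,H,B]
After op 8 (replace(3, 'e')): offset=8, physical=[A,f,e,D,k,F,H,B,I], logical=[I,A,f,e,D,k,F,H,B]
After op 9 (rotate(+3)): offset=2, physical=[A,f,e,D,k,F,H,B,I], logical=[e,D,k,F,H,B,I,A,f]
After op 10 (replace(3, 'l')): offset=2, physical=[A,f,e,D,k,l,H,B,I], logical=[e,D,k,l,H,B,I,A,f]

Answer: f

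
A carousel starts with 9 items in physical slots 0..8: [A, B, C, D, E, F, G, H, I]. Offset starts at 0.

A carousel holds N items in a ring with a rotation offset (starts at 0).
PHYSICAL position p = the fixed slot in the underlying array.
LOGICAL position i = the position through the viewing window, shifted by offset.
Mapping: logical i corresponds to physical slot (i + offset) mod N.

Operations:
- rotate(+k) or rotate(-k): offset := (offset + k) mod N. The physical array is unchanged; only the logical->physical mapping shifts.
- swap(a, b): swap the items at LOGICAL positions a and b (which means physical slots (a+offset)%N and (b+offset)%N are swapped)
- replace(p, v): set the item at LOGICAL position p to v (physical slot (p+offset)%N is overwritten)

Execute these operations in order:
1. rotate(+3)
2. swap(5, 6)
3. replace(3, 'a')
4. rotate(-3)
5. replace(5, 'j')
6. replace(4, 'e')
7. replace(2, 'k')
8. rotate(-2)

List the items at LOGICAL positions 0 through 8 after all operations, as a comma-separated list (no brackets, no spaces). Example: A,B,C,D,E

After op 1 (rotate(+3)): offset=3, physical=[A,B,C,D,E,F,G,H,I], logical=[D,E,F,G,H,I,A,B,C]
After op 2 (swap(5, 6)): offset=3, physical=[I,B,C,D,E,F,G,H,A], logical=[D,E,F,G,H,A,I,B,C]
After op 3 (replace(3, 'a')): offset=3, physical=[I,B,C,D,E,F,a,H,A], logical=[D,E,F,a,H,A,I,B,C]
After op 4 (rotate(-3)): offset=0, physical=[I,B,C,D,E,F,a,H,A], logical=[I,B,C,D,E,F,a,H,A]
After op 5 (replace(5, 'j')): offset=0, physical=[I,B,C,D,E,j,a,H,A], logical=[I,B,C,D,E,j,a,H,A]
After op 6 (replace(4, 'e')): offset=0, physical=[I,B,C,D,e,j,a,H,A], logical=[I,B,C,D,e,j,a,H,A]
After op 7 (replace(2, 'k')): offset=0, physical=[I,B,k,D,e,j,a,H,A], logical=[I,B,k,D,e,j,a,H,A]
After op 8 (rotate(-2)): offset=7, physical=[I,B,k,D,e,j,a,H,A], logical=[H,A,I,B,k,D,e,j,a]

Answer: H,A,I,B,k,D,e,j,a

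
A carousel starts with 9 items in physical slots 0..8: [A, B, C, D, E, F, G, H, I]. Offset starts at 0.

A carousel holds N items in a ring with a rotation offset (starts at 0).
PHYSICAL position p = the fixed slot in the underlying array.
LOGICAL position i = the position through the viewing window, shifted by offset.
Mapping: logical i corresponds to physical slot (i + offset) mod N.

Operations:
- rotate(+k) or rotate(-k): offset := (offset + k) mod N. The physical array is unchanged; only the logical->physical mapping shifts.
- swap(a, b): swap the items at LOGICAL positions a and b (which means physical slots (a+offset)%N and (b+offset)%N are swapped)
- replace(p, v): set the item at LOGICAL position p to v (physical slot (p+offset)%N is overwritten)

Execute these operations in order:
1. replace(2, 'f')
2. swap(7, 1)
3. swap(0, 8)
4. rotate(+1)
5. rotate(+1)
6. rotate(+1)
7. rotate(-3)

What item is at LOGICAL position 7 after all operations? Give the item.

Answer: B

Derivation:
After op 1 (replace(2, 'f')): offset=0, physical=[A,B,f,D,E,F,G,H,I], logical=[A,B,f,D,E,F,G,H,I]
After op 2 (swap(7, 1)): offset=0, physical=[A,H,f,D,E,F,G,B,I], logical=[A,H,f,D,E,F,G,B,I]
After op 3 (swap(0, 8)): offset=0, physical=[I,H,f,D,E,F,G,B,A], logical=[I,H,f,D,E,F,G,B,A]
After op 4 (rotate(+1)): offset=1, physical=[I,H,f,D,E,F,G,B,A], logical=[H,f,D,E,F,G,B,A,I]
After op 5 (rotate(+1)): offset=2, physical=[I,H,f,D,E,F,G,B,A], logical=[f,D,E,F,G,B,A,I,H]
After op 6 (rotate(+1)): offset=3, physical=[I,H,f,D,E,F,G,B,A], logical=[D,E,F,G,B,A,I,H,f]
After op 7 (rotate(-3)): offset=0, physical=[I,H,f,D,E,F,G,B,A], logical=[I,H,f,D,E,F,G,B,A]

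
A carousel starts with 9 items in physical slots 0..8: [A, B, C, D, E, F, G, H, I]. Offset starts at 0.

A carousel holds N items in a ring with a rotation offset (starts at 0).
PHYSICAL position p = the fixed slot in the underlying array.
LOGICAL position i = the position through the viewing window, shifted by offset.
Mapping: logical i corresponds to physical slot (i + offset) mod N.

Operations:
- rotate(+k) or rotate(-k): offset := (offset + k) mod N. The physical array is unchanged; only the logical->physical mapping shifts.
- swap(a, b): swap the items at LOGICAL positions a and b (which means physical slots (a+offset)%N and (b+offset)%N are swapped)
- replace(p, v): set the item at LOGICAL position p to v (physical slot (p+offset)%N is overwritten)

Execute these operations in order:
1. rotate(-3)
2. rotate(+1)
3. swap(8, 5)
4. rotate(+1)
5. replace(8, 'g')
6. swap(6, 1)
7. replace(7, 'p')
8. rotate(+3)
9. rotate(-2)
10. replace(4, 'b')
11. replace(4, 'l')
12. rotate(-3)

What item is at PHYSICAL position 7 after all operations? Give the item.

After op 1 (rotate(-3)): offset=6, physical=[A,B,C,D,E,F,G,H,I], logical=[G,H,I,A,B,C,D,E,F]
After op 2 (rotate(+1)): offset=7, physical=[A,B,C,D,E,F,G,H,I], logical=[H,I,A,B,C,D,E,F,G]
After op 3 (swap(8, 5)): offset=7, physical=[A,B,C,G,E,F,D,H,I], logical=[H,I,A,B,C,G,E,F,D]
After op 4 (rotate(+1)): offset=8, physical=[A,B,C,G,E,F,D,H,I], logical=[I,A,B,C,G,E,F,D,H]
After op 5 (replace(8, 'g')): offset=8, physical=[A,B,C,G,E,F,D,g,I], logical=[I,A,B,C,G,E,F,D,g]
After op 6 (swap(6, 1)): offset=8, physical=[F,B,C,G,E,A,D,g,I], logical=[I,F,B,C,G,E,A,D,g]
After op 7 (replace(7, 'p')): offset=8, physical=[F,B,C,G,E,A,p,g,I], logical=[I,F,B,C,G,E,A,p,g]
After op 8 (rotate(+3)): offset=2, physical=[F,B,C,G,E,A,p,g,I], logical=[C,G,E,A,p,g,I,F,B]
After op 9 (rotate(-2)): offset=0, physical=[F,B,C,G,E,A,p,g,I], logical=[F,B,C,G,E,A,p,g,I]
After op 10 (replace(4, 'b')): offset=0, physical=[F,B,C,G,b,A,p,g,I], logical=[F,B,C,G,b,A,p,g,I]
After op 11 (replace(4, 'l')): offset=0, physical=[F,B,C,G,l,A,p,g,I], logical=[F,B,C,G,l,A,p,g,I]
After op 12 (rotate(-3)): offset=6, physical=[F,B,C,G,l,A,p,g,I], logical=[p,g,I,F,B,C,G,l,A]

Answer: g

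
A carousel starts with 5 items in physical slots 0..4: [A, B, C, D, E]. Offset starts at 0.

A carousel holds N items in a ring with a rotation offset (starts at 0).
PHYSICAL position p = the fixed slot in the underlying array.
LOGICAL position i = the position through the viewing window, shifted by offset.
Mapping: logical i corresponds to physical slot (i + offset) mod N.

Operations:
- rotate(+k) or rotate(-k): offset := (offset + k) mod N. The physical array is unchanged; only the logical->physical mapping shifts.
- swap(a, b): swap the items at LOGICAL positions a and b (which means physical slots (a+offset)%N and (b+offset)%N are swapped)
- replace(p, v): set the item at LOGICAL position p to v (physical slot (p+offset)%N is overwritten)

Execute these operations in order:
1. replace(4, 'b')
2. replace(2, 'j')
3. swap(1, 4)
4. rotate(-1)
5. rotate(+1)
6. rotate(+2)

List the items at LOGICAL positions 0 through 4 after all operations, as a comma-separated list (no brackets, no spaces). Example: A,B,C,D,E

Answer: j,D,B,A,b

Derivation:
After op 1 (replace(4, 'b')): offset=0, physical=[A,B,C,D,b], logical=[A,B,C,D,b]
After op 2 (replace(2, 'j')): offset=0, physical=[A,B,j,D,b], logical=[A,B,j,D,b]
After op 3 (swap(1, 4)): offset=0, physical=[A,b,j,D,B], logical=[A,b,j,D,B]
After op 4 (rotate(-1)): offset=4, physical=[A,b,j,D,B], logical=[B,A,b,j,D]
After op 5 (rotate(+1)): offset=0, physical=[A,b,j,D,B], logical=[A,b,j,D,B]
After op 6 (rotate(+2)): offset=2, physical=[A,b,j,D,B], logical=[j,D,B,A,b]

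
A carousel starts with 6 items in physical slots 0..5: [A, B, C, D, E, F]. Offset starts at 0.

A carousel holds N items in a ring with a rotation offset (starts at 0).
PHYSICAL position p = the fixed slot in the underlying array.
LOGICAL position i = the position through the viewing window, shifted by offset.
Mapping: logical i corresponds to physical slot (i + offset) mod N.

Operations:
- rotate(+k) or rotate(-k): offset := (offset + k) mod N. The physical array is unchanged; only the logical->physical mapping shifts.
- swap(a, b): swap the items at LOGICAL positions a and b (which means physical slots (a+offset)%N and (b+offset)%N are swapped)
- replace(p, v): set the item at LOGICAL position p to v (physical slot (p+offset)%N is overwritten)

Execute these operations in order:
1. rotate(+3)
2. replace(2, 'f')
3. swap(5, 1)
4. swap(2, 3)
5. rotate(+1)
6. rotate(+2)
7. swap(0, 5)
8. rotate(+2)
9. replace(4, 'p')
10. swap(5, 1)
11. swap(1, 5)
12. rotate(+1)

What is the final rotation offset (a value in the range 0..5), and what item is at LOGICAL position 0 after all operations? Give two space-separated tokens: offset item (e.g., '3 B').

Answer: 3 D

Derivation:
After op 1 (rotate(+3)): offset=3, physical=[A,B,C,D,E,F], logical=[D,E,F,A,B,C]
After op 2 (replace(2, 'f')): offset=3, physical=[A,B,C,D,E,f], logical=[D,E,f,A,B,C]
After op 3 (swap(5, 1)): offset=3, physical=[A,B,E,D,C,f], logical=[D,C,f,A,B,E]
After op 4 (swap(2, 3)): offset=3, physical=[f,B,E,D,C,A], logical=[D,C,A,f,B,E]
After op 5 (rotate(+1)): offset=4, physical=[f,B,E,D,C,A], logical=[C,A,f,B,E,D]
After op 6 (rotate(+2)): offset=0, physical=[f,B,E,D,C,A], logical=[f,B,E,D,C,A]
After op 7 (swap(0, 5)): offset=0, physical=[A,B,E,D,C,f], logical=[A,B,E,D,C,f]
After op 8 (rotate(+2)): offset=2, physical=[A,B,E,D,C,f], logical=[E,D,C,f,A,B]
After op 9 (replace(4, 'p')): offset=2, physical=[p,B,E,D,C,f], logical=[E,D,C,f,p,B]
After op 10 (swap(5, 1)): offset=2, physical=[p,D,E,B,C,f], logical=[E,B,C,f,p,D]
After op 11 (swap(1, 5)): offset=2, physical=[p,B,E,D,C,f], logical=[E,D,C,f,p,B]
After op 12 (rotate(+1)): offset=3, physical=[p,B,E,D,C,f], logical=[D,C,f,p,B,E]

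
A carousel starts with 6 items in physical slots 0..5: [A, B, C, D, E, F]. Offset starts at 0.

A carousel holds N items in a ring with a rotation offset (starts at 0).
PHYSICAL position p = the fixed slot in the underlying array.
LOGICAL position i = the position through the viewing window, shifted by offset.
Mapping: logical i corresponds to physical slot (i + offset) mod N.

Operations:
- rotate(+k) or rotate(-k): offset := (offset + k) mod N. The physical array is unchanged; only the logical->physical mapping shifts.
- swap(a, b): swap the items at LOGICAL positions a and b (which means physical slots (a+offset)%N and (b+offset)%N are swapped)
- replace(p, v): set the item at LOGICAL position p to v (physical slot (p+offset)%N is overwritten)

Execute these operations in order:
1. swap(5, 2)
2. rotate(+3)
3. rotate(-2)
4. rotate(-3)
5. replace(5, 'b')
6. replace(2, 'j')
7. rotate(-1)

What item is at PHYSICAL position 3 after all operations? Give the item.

Answer: b

Derivation:
After op 1 (swap(5, 2)): offset=0, physical=[A,B,F,D,E,C], logical=[A,B,F,D,E,C]
After op 2 (rotate(+3)): offset=3, physical=[A,B,F,D,E,C], logical=[D,E,C,A,B,F]
After op 3 (rotate(-2)): offset=1, physical=[A,B,F,D,E,C], logical=[B,F,D,E,C,A]
After op 4 (rotate(-3)): offset=4, physical=[A,B,F,D,E,C], logical=[E,C,A,B,F,D]
After op 5 (replace(5, 'b')): offset=4, physical=[A,B,F,b,E,C], logical=[E,C,A,B,F,b]
After op 6 (replace(2, 'j')): offset=4, physical=[j,B,F,b,E,C], logical=[E,C,j,B,F,b]
After op 7 (rotate(-1)): offset=3, physical=[j,B,F,b,E,C], logical=[b,E,C,j,B,F]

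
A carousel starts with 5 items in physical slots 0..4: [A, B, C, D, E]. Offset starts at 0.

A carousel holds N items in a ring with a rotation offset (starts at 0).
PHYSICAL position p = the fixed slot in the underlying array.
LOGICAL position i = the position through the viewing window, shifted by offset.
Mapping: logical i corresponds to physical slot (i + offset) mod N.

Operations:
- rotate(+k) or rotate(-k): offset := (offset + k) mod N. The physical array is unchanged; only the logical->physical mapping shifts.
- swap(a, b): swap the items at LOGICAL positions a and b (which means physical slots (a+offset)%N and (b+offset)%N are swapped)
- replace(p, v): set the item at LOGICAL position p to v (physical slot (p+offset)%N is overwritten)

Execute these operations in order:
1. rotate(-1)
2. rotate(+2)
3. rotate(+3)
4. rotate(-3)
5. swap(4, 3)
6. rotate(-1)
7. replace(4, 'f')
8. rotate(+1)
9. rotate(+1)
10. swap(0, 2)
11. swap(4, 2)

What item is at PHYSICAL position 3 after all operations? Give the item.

Answer: D

Derivation:
After op 1 (rotate(-1)): offset=4, physical=[A,B,C,D,E], logical=[E,A,B,C,D]
After op 2 (rotate(+2)): offset=1, physical=[A,B,C,D,E], logical=[B,C,D,E,A]
After op 3 (rotate(+3)): offset=4, physical=[A,B,C,D,E], logical=[E,A,B,C,D]
After op 4 (rotate(-3)): offset=1, physical=[A,B,C,D,E], logical=[B,C,D,E,A]
After op 5 (swap(4, 3)): offset=1, physical=[E,B,C,D,A], logical=[B,C,D,A,E]
After op 6 (rotate(-1)): offset=0, physical=[E,B,C,D,A], logical=[E,B,C,D,A]
After op 7 (replace(4, 'f')): offset=0, physical=[E,B,C,D,f], logical=[E,B,C,D,f]
After op 8 (rotate(+1)): offset=1, physical=[E,B,C,D,f], logical=[B,C,D,f,E]
After op 9 (rotate(+1)): offset=2, physical=[E,B,C,D,f], logical=[C,D,f,E,B]
After op 10 (swap(0, 2)): offset=2, physical=[E,B,f,D,C], logical=[f,D,C,E,B]
After op 11 (swap(4, 2)): offset=2, physical=[E,C,f,D,B], logical=[f,D,B,E,C]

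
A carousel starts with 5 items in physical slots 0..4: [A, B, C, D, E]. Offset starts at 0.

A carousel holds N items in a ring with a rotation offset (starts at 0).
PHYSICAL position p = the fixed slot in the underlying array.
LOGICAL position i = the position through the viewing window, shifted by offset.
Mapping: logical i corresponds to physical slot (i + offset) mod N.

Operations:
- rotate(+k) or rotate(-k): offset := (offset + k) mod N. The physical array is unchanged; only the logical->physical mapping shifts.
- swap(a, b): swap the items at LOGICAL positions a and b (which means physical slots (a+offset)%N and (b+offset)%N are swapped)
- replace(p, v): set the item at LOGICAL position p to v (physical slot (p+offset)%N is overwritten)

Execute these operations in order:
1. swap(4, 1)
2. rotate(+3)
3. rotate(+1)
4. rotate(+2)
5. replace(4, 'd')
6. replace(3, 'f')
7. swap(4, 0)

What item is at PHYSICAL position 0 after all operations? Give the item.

After op 1 (swap(4, 1)): offset=0, physical=[A,E,C,D,B], logical=[A,E,C,D,B]
After op 2 (rotate(+3)): offset=3, physical=[A,E,C,D,B], logical=[D,B,A,E,C]
After op 3 (rotate(+1)): offset=4, physical=[A,E,C,D,B], logical=[B,A,E,C,D]
After op 4 (rotate(+2)): offset=1, physical=[A,E,C,D,B], logical=[E,C,D,B,A]
After op 5 (replace(4, 'd')): offset=1, physical=[d,E,C,D,B], logical=[E,C,D,B,d]
After op 6 (replace(3, 'f')): offset=1, physical=[d,E,C,D,f], logical=[E,C,D,f,d]
After op 7 (swap(4, 0)): offset=1, physical=[E,d,C,D,f], logical=[d,C,D,f,E]

Answer: E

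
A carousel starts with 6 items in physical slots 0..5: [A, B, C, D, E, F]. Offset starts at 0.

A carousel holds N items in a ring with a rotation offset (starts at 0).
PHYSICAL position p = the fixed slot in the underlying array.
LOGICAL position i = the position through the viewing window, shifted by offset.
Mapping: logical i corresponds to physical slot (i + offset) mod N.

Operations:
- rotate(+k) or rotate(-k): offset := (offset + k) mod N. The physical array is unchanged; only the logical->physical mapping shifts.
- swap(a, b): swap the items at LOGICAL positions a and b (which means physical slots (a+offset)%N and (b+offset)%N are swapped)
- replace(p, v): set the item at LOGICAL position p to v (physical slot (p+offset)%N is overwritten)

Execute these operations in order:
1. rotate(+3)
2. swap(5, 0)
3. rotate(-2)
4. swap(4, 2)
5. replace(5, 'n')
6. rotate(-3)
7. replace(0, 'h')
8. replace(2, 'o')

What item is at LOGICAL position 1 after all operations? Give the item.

After op 1 (rotate(+3)): offset=3, physical=[A,B,C,D,E,F], logical=[D,E,F,A,B,C]
After op 2 (swap(5, 0)): offset=3, physical=[A,B,D,C,E,F], logical=[C,E,F,A,B,D]
After op 3 (rotate(-2)): offset=1, physical=[A,B,D,C,E,F], logical=[B,D,C,E,F,A]
After op 4 (swap(4, 2)): offset=1, physical=[A,B,D,F,E,C], logical=[B,D,F,E,C,A]
After op 5 (replace(5, 'n')): offset=1, physical=[n,B,D,F,E,C], logical=[B,D,F,E,C,n]
After op 6 (rotate(-3)): offset=4, physical=[n,B,D,F,E,C], logical=[E,C,n,B,D,F]
After op 7 (replace(0, 'h')): offset=4, physical=[n,B,D,F,h,C], logical=[h,C,n,B,D,F]
After op 8 (replace(2, 'o')): offset=4, physical=[o,B,D,F,h,C], logical=[h,C,o,B,D,F]

Answer: C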